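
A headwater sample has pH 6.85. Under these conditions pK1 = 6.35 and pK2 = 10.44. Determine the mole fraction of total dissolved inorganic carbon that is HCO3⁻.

α₁ = 1 / (1 + [H⁺]/K1 + K2/[H⁺]) = 1 / (1 + 10^-0.50 + 10^-3.59)
   = 1 / (1 + 0.31623 + 0.00025704) = 1/1.3165 = 0.7596

α₁ = 0.760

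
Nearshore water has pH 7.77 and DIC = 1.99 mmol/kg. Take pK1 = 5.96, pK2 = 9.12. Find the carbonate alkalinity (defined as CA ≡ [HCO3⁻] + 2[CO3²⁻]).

CA = [HCO3⁻] + 2[CO3²⁻] = (α₁ + 2α₂)·DIC
At pH 7.77: [H⁺]/K1 = 10^-1.81 = 0.015488, K2/[H⁺] = 10^-1.35 = 0.044668
α₁ = 1/(1 + 0.015488 + 0.044668) = 1/1.0602 = 0.9433; α₂ = α₁·K2/[H⁺] = 0.04213
α₁ + 2α₂ = 1.0275
CA = 1.0275 × 1.99 = 2.04 mmol/kg

CA = 2.04 mmol/kg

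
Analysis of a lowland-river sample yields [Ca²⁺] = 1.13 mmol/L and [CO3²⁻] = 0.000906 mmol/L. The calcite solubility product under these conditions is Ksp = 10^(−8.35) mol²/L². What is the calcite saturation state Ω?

Ksp = 10^(−8.35) = 4.467×10^-9
Ω = [Ca²⁺][CO3²⁻]/Ksp = (1.13×10^-3)(0.000906×10^-3) / 4.467×10^-9 = 0.229

Ω = 0.229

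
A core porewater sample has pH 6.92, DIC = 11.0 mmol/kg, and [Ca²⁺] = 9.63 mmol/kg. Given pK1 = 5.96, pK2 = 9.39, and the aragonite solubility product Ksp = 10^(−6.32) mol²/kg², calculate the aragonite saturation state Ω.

Ω = 0.674

α₂ = 1 / (1 + [H⁺]/K2 + [H⁺]²/(K1K2)) = 1 / (1 + 10^+2.47 + 10^+1.51)
   = 1 / (1 + 295.12 + 32.359) = 1/328.48 = 0.003044
[CO3²⁻] = α₂ × DIC = 0.003044 × 11.0 = 0.03349 mmol/kg
Ksp = 10^(−6.32) = 4.786×10^-7
Ω = [Ca²⁺][CO3²⁻]/Ksp = (9.63×10^-3)(3.349×10^-5) / 4.786×10^-7 = 0.674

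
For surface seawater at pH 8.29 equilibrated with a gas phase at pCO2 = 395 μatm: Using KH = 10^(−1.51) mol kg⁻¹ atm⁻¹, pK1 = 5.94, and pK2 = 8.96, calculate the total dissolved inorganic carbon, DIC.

DIC = 3.33 mmol/kg

[CO2*] = KH · pCO2 = 10^(−1.51) × 395×10^-6 = 1.221×10^-5 mol/kg
α₀ = 1/(1 + K1/[H⁺] + K1K2/[H⁺]²) = 1/(1 + 10^+2.35 + 10^+1.68) = 0.003667
DIC = [CO2*]/α₀ = 1.221×10^-5 / 0.003667 = 3.33 mmol/kg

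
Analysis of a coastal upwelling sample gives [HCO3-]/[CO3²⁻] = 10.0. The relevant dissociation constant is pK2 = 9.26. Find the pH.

From K2 = [H⁺][CO3²⁻]/[HCO3-]:  pH = pK2 − log₁₀([HCO3-]/[CO3²⁻])
log₁₀(10.0) = +1.000
pH = 9.26 − (+1.000) = 8.26

pH = 8.26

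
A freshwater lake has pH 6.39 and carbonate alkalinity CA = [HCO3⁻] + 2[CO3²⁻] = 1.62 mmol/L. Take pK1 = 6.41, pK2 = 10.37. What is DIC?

DIC = 3.32 mmol/L

CA = [HCO3⁻] + 2[CO3²⁻] = (α₁ + 2α₂)·DIC
At pH 6.39: [H⁺]/K1 = 10^0.02 = 1.0471, K2/[H⁺] = 10^-3.98 = 0.00010471
α₁ = 1/(1 + 1.0471 + 0.00010471) = 1/2.0472 = 0.4885; α₂ = α₁·K2/[H⁺] = 5.115×10^-5
α₁ + 2α₂ = 0.4886
DIC = CA / (α₁ + 2α₂) = 1.62 / 0.4886 = 3.32 mmol/L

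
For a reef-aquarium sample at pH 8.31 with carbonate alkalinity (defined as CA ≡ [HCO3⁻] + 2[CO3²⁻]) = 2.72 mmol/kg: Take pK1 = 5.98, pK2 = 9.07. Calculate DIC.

CA = [HCO3⁻] + 2[CO3²⁻] = (α₁ + 2α₂)·DIC
At pH 8.31: [H⁺]/K1 = 10^-2.33 = 0.0046774, K2/[H⁺] = 10^-0.76 = 0.17378
α₁ = 1/(1 + 0.0046774 + 0.17378) = 1/1.1785 = 0.8486; α₂ = α₁·K2/[H⁺] = 0.1475
α₁ + 2α₂ = 1.1435
DIC = CA / (α₁ + 2α₂) = 2.72 / 1.1435 = 2.38 mmol/kg

DIC = 2.38 mmol/kg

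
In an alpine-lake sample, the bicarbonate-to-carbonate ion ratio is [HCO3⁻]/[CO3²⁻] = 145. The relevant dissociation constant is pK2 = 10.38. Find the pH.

From K2 = [H⁺][CO3²⁻]/[HCO3⁻]:  pH = pK2 − log₁₀([HCO3⁻]/[CO3²⁻])
log₁₀(145) = +2.161
pH = 10.38 − (+2.161) = 8.22

pH = 8.22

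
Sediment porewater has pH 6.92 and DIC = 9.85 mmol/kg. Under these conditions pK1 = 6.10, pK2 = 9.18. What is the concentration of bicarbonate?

[HCO3⁻] = 8.51 mmol/kg

α₁ = 1 / (1 + [H⁺]/K1 + K2/[H⁺]) = 1 / (1 + 10^-0.82 + 10^-2.26)
   = 1 / (1 + 0.15136 + 0.0054954) = 1/1.1569 = 0.8644
[HCO3⁻] = α₁ × DIC = 0.8644 × 9.85 = 8.51 mmol/kg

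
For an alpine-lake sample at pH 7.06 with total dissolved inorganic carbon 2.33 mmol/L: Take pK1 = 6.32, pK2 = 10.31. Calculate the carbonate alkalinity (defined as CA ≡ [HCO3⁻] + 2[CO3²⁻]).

CA = [HCO3⁻] + 2[CO3²⁻] = (α₁ + 2α₂)·DIC
At pH 7.06: [H⁺]/K1 = 10^-0.74 = 0.18197, K2/[H⁺] = 10^-3.25 = 0.00056234
α₁ = 1/(1 + 0.18197 + 0.00056234) = 1/1.1825 = 0.8456; α₂ = α₁·K2/[H⁺] = 0.0004755
α₁ + 2α₂ = 0.8466
CA = 0.8466 × 2.33 = 1.97 mmol/L

CA = 1.97 mmol/L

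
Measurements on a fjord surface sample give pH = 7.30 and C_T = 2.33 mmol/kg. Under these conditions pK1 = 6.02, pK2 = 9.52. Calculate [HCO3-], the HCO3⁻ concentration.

[HCO3⁻] = 2.20 mmol/kg

α₁ = 1 / (1 + [H⁺]/K1 + K2/[H⁺]) = 1 / (1 + 10^-1.28 + 10^-2.22)
   = 1 / (1 + 0.052481 + 0.0060256) = 1/1.0585 = 0.9447
[HCO3⁻] = α₁ × DIC = 0.9447 × 2.33 = 2.20 mmol/kg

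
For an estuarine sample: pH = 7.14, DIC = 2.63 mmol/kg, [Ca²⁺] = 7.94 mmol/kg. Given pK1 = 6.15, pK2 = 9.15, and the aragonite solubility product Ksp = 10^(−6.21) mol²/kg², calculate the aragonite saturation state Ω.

Ω = 0.298

α₂ = 1 / (1 + [H⁺]/K2 + [H⁺]²/(K1K2)) = 1 / (1 + 10^+2.01 + 10^+1.02)
   = 1 / (1 + 102.33 + 10.471) = 1/113.80 = 0.008787
[CO3²⁻] = α₂ × DIC = 0.008787 × 2.63 = 0.02311 mmol/kg
Ksp = 10^(−6.21) = 6.166×10^-7
Ω = [Ca²⁺][CO3²⁻]/Ksp = (7.94×10^-3)(2.311×10^-5) / 6.166×10^-7 = 0.298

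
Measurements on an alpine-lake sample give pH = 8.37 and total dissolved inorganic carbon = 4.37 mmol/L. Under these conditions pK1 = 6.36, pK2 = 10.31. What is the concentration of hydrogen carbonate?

α₁ = 1 / (1 + [H⁺]/K1 + K2/[H⁺]) = 1 / (1 + 10^-2.01 + 10^-1.94)
   = 1 / (1 + 0.0097724 + 0.011482) = 1/1.0213 = 0.9792
[HCO3⁻] = α₁ × DIC = 0.9792 × 4.37 = 4.28 mmol/L

[HCO3⁻] = 4.28 mmol/L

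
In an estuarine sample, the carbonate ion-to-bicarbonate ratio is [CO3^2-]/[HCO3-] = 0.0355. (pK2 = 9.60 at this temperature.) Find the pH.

From K2 = [H⁺][CO3^2-]/[HCO3-]:  pH = pK2 + log₁₀([CO3^2-]/[HCO3-])
log₁₀(0.0355) = -1.450
pH = 9.60 + (-1.450) = 8.15

pH = 8.15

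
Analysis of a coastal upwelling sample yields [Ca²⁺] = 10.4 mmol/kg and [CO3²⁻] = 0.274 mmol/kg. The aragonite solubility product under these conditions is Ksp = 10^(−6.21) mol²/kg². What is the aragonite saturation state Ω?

Ω = 4.62

Ksp = 10^(−6.21) = 6.166×10^-7
Ω = [Ca²⁺][CO3²⁻]/Ksp = (10.4×10^-3)(0.274×10^-3) / 6.166×10^-7 = 4.62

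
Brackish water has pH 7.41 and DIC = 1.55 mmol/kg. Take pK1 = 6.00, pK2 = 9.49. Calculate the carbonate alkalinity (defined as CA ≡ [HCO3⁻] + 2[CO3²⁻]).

CA = [HCO3⁻] + 2[CO3²⁻] = (α₁ + 2α₂)·DIC
At pH 7.41: [H⁺]/K1 = 10^-1.41 = 0.038905, K2/[H⁺] = 10^-2.08 = 0.0083176
α₁ = 1/(1 + 0.038905 + 0.0083176) = 1/1.0472 = 0.9549; α₂ = α₁·K2/[H⁺] = 0.007943
α₁ + 2α₂ = 0.9708
CA = 0.9708 × 1.55 = 1.50 mmol/kg

CA = 1.50 mmol/kg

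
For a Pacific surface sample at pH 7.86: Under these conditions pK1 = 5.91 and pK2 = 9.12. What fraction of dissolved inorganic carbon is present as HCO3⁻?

α₁ = 1 / (1 + [H⁺]/K1 + K2/[H⁺]) = 1 / (1 + 10^-1.95 + 10^-1.26)
   = 1 / (1 + 0.011220 + 0.054954) = 1/1.0662 = 0.9379

α₁ = 0.938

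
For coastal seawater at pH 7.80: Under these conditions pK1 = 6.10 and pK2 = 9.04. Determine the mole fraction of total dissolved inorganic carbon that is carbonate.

α₂ = 1 / (1 + [H⁺]/K2 + [H⁺]²/(K1K2)) = 1 / (1 + 10^+1.24 + 10^-0.46)
   = 1 / (1 + 17.378 + 0.34674) = 1/18.725 = 0.05341

α₂ = 0.0534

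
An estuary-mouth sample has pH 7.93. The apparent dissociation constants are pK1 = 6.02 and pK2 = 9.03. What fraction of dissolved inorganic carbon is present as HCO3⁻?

α₁ = 1 / (1 + [H⁺]/K1 + K2/[H⁺]) = 1 / (1 + 10^-1.91 + 10^-1.10)
   = 1 / (1 + 0.012303 + 0.079433) = 1/1.0917 = 0.9160

α₁ = 0.916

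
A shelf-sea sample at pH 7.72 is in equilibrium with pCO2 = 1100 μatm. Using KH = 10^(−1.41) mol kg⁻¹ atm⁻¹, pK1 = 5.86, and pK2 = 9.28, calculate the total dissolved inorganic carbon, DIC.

DIC = 3.23 mmol/kg

[CO2*] = KH · pCO2 = 10^(−1.41) × 1100×10^-6 = 4.279×10^-5 mol/kg
α₀ = 1/(1 + K1/[H⁺] + K1K2/[H⁺]²) = 1/(1 + 10^+1.86 + 10^+0.30) = 0.01326
DIC = [CO2*]/α₀ = 4.279×10^-5 / 0.01326 = 3.23 mmol/kg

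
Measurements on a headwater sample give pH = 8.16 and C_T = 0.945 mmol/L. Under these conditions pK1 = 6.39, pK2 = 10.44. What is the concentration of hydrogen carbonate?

[HCO3⁻] = 0.924 mmol/L

α₁ = 1 / (1 + [H⁺]/K1 + K2/[H⁺]) = 1 / (1 + 10^-1.77 + 10^-2.28)
   = 1 / (1 + 0.016982 + 0.0052481) = 1/1.0222 = 0.9783
[HCO3⁻] = α₁ × DIC = 0.9783 × 0.945 = 0.924 mmol/L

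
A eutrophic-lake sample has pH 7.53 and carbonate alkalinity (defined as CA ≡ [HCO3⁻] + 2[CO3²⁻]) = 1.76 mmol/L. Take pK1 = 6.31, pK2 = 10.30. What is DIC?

CA = [HCO3⁻] + 2[CO3²⁻] = (α₁ + 2α₂)·DIC
At pH 7.53: [H⁺]/K1 = 10^-1.22 = 0.060256, K2/[H⁺] = 10^-2.77 = 0.0016982
α₁ = 1/(1 + 0.060256 + 0.0016982) = 1/1.0620 = 0.9417; α₂ = α₁·K2/[H⁺] = 0.001599
α₁ + 2α₂ = 0.9449
DIC = CA / (α₁ + 2α₂) = 1.76 / 0.9449 = 1.86 mmol/L

DIC = 1.86 mmol/L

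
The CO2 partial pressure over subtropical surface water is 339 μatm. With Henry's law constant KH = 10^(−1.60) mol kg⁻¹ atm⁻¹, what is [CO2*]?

[CO2*] = 8.52 μmol/kg

KH = 10^(−1.60) = 2.512×10^-2 mol kg⁻¹ atm⁻¹
[CO2*] = KH · pCO2 = 2.512×10^-2 × 339×10^-6 atm = 8.52×10^-6 mol/kg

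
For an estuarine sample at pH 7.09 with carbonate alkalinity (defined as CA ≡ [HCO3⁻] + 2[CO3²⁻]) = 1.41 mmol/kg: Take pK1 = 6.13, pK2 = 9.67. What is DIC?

CA = [HCO3⁻] + 2[CO3²⁻] = (α₁ + 2α₂)·DIC
At pH 7.09: [H⁺]/K1 = 10^-0.96 = 0.10965, K2/[H⁺] = 10^-2.58 = 0.0026303
α₁ = 1/(1 + 0.10965 + 0.0026303) = 1/1.1123 = 0.8991; α₂ = α₁·K2/[H⁺] = 0.002365
α₁ + 2α₂ = 0.9038
DIC = CA / (α₁ + 2α₂) = 1.41 / 0.9038 = 1.56 mmol/kg

DIC = 1.56 mmol/kg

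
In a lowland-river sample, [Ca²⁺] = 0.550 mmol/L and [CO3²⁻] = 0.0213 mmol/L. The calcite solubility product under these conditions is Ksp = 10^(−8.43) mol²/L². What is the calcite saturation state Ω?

Ω = 3.15

Ksp = 10^(−8.43) = 3.715×10^-9
Ω = [Ca²⁺][CO3²⁻]/Ksp = (0.550×10^-3)(0.0213×10^-3) / 3.715×10^-9 = 3.15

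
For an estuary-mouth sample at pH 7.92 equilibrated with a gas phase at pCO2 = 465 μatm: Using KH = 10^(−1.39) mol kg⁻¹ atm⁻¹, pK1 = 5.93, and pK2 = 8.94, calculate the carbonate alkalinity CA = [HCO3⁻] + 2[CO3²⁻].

[CO2*] = KH · pCO2 = 10^(−1.39) × 465×10^-6 = 1.894×10^-5 mol/kg
α₀ = 1/(1 + K1/[H⁺] + K1K2/[H⁺]²) = 1/(1 + 10^+1.99 + 10^+0.97) = 0.009254
DIC = [CO2*]/α₀ = 1.894×10^-5 / 0.009254 = 2.047 mmol/kg
CA = (α₁ + 2α₂)·DIC = (0.9044 + 2×0.08637) × 2.047 = 2.20 mmol/kg

CA = 2.20 mmol/kg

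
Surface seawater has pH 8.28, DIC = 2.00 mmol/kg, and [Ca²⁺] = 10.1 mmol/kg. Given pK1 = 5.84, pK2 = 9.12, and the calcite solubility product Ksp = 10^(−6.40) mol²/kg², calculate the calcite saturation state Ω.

Ω = 6.39

α₂ = 1 / (1 + [H⁺]/K2 + [H⁺]²/(K1K2)) = 1 / (1 + 10^+0.84 + 10^-1.60)
   = 1 / (1 + 6.9183 + 0.025119) = 1/7.9434 = 0.1259
[CO3²⁻] = α₂ × DIC = 0.1259 × 2.00 = 0.2518 mmol/kg
Ksp = 10^(−6.40) = 3.981×10^-7
Ω = [Ca²⁺][CO3²⁻]/Ksp = (10.1×10^-3)(2.518×10^-4) / 3.981×10^-7 = 6.39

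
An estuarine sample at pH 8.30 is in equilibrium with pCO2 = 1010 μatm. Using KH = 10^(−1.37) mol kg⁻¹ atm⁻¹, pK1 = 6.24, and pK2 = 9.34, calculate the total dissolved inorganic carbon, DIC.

DIC = 5.44 mmol/kg

[CO2*] = KH · pCO2 = 10^(−1.37) × 1010×10^-6 = 4.308×10^-5 mol/kg
α₀ = 1/(1 + K1/[H⁺] + K1K2/[H⁺]²) = 1/(1 + 10^+2.06 + 10^+1.02) = 0.007918
DIC = [CO2*]/α₀ = 4.308×10^-5 / 0.007918 = 5.44 mmol/kg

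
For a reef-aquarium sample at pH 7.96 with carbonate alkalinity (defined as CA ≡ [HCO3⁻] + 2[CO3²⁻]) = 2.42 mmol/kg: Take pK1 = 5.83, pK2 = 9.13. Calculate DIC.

CA = [HCO3⁻] + 2[CO3²⁻] = (α₁ + 2α₂)·DIC
At pH 7.96: [H⁺]/K1 = 10^-2.13 = 0.0074131, K2/[H⁺] = 10^-1.17 = 0.067608
α₁ = 1/(1 + 0.0074131 + 0.067608) = 1/1.0750 = 0.9302; α₂ = α₁·K2/[H⁺] = 0.06289
α₁ + 2α₂ = 1.0560
DIC = CA / (α₁ + 2α₂) = 2.42 / 1.0560 = 2.29 mmol/kg

DIC = 2.29 mmol/kg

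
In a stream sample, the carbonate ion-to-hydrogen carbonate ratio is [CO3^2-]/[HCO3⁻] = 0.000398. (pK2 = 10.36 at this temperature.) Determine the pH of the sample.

From K2 = [H⁺][CO3^2-]/[HCO3⁻]:  pH = pK2 + log₁₀([CO3^2-]/[HCO3⁻])
log₁₀(0.000398) = -3.400
pH = 10.36 + (-3.400) = 6.96

pH = 6.96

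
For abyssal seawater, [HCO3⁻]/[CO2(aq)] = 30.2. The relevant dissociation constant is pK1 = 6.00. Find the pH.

From K1 = [H⁺][HCO3⁻]/[CO2(aq)]:  pH = pK1 + log₁₀([HCO3⁻]/[CO2(aq)])
log₁₀(30.2) = +1.480
pH = 6.00 + (+1.480) = 7.48

pH = 7.48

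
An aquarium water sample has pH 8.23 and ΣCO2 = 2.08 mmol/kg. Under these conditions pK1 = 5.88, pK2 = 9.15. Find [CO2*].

[CO2*] = 8.26 μmol/kg

α₀ = 1 / (1 + K1/[H⁺] + K1K2/[H⁺]²) = 1 / (1 + 10^+2.35 + 10^+1.43)
   = 1 / (1 + 223.87 + 26.915) = 1/251.79 = 0.003972
[CO2*] = α₀ × DIC = 0.003972 × 2.08 = 0.00826 mmol/kg = 8.26 μmol/kg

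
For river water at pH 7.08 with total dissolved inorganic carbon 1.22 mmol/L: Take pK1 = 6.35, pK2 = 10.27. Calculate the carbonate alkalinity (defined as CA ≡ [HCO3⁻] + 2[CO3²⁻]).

CA = 1.03 mmol/L

CA = [HCO3⁻] + 2[CO3²⁻] = (α₁ + 2α₂)·DIC
At pH 7.08: [H⁺]/K1 = 10^-0.73 = 0.18621, K2/[H⁺] = 10^-3.19 = 0.00064565
α₁ = 1/(1 + 0.18621 + 0.00064565) = 1/1.1869 = 0.8426; α₂ = α₁·K2/[H⁺] = 0.0005440
α₁ + 2α₂ = 0.8437
CA = 0.8437 × 1.22 = 1.03 mmol/L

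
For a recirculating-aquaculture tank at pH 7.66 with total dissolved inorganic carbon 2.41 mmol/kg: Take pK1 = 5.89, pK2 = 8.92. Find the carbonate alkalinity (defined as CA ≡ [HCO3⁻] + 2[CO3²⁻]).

CA = 2.50 mmol/kg

CA = [HCO3⁻] + 2[CO3²⁻] = (α₁ + 2α₂)·DIC
At pH 7.66: [H⁺]/K1 = 10^-1.77 = 0.016982, K2/[H⁺] = 10^-1.26 = 0.054954
α₁ = 1/(1 + 0.016982 + 0.054954) = 1/1.0719 = 0.9329; α₂ = α₁·K2/[H⁺] = 0.05127
α₁ + 2α₂ = 1.0354
CA = 1.0354 × 2.41 = 2.50 mmol/kg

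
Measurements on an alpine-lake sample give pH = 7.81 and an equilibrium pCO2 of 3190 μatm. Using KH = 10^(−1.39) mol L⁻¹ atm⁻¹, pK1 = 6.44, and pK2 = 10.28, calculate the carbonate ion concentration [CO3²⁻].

[CO3²⁻] = 10.3 μmol/L

[CO2*] = KH · pCO2 = 10^(−1.39) × 3190×10^-6 = 1.300×10^-4 mol/L
α₀ = 1/(1 + K1/[H⁺] + K1K2/[H⁺]²) = 1/(1 + 10^+1.37 + 10^-1.10) = 0.04078
DIC = [CO2*]/α₀ = 1.300×10^-4 / 0.04078 = 3.187 mmol/L
[CO3²⁻] = α₂·DIC; α₂ = 0.003239, so [CO3²⁻] = 0.003239 × 3.187 = 0.0103 mmol/L = 10.3 μmol/L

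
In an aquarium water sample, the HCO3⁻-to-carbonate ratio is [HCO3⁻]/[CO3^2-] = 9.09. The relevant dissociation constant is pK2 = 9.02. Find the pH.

pH = 8.06

From K2 = [H⁺][CO3^2-]/[HCO3⁻]:  pH = pK2 − log₁₀([HCO3⁻]/[CO3^2-])
log₁₀(9.09) = +0.959
pH = 9.02 − (+0.959) = 8.06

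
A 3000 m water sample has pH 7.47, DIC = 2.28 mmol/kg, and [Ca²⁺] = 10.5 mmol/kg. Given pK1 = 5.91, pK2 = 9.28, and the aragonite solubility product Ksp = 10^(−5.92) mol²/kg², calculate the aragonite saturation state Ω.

Ω = 0.296

α₂ = 1 / (1 + [H⁺]/K2 + [H⁺]²/(K1K2)) = 1 / (1 + 10^+1.81 + 10^+0.25)
   = 1 / (1 + 64.565 + 1.7783) = 1/67.344 = 0.01485
[CO3²⁻] = α₂ × DIC = 0.01485 × 2.28 = 0.03386 mmol/kg
Ksp = 10^(−5.92) = 1.202×10^-6
Ω = [Ca²⁺][CO3²⁻]/Ksp = (10.5×10^-3)(3.386×10^-5) / 1.202×10^-6 = 0.296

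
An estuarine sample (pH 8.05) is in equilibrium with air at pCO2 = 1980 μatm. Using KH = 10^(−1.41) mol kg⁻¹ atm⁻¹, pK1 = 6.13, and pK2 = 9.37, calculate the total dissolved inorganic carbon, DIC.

[CO2*] = KH · pCO2 = 10^(−1.41) × 1980×10^-6 = 7.703×10^-5 mol/kg
α₀ = 1/(1 + K1/[H⁺] + K1K2/[H⁺]²) = 1/(1 + 10^+1.92 + 10^+0.60) = 0.01134
DIC = [CO2*]/α₀ = 7.703×10^-5 / 0.01134 = 6.79 mmol/kg

DIC = 6.79 mmol/kg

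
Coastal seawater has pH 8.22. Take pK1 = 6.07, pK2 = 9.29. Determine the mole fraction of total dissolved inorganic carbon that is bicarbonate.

α₁ = 0.916

α₁ = 1 / (1 + [H⁺]/K1 + K2/[H⁺]) = 1 / (1 + 10^-2.15 + 10^-1.07)
   = 1 / (1 + 0.0070795 + 0.085114) = 1/1.0922 = 0.9156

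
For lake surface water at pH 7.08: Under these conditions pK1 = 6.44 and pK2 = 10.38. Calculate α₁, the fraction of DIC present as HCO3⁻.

α₁ = 1 / (1 + [H⁺]/K1 + K2/[H⁺]) = 1 / (1 + 10^-0.64 + 10^-3.30)
   = 1 / (1 + 0.22909 + 0.00050119) = 1/1.2296 = 0.8133

α₁ = 0.813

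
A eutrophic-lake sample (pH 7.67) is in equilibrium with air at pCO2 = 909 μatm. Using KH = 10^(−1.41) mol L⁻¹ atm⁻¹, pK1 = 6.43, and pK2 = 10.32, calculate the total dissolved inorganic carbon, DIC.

DIC = 0.651 mmol/L

[CO2*] = KH · pCO2 = 10^(−1.41) × 909×10^-6 = 3.536×10^-5 mol/L
α₀ = 1/(1 + K1/[H⁺] + K1K2/[H⁺]²) = 1/(1 + 10^+1.24 + 10^-1.41) = 0.05430
DIC = [CO2*]/α₀ = 3.536×10^-5 / 0.05430 = 0.651 mmol/L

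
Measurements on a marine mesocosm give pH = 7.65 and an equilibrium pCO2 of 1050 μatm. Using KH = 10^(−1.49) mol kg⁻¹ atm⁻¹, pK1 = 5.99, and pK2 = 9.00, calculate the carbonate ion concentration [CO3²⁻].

[CO2*] = KH · pCO2 = 10^(−1.49) × 1050×10^-6 = 3.398×10^-5 mol/kg
α₀ = 1/(1 + K1/[H⁺] + K1K2/[H⁺]²) = 1/(1 + 10^+1.66 + 10^+0.31) = 0.02051
DIC = [CO2*]/α₀ = 3.398×10^-5 / 0.02051 = 1.656 mmol/kg
[CO3²⁻] = α₂·DIC; α₂ = 0.04188, so [CO3²⁻] = 0.04188 × 1.656 = 0.0694 mmol/kg

[CO3²⁻] = 0.0694 mmol/kg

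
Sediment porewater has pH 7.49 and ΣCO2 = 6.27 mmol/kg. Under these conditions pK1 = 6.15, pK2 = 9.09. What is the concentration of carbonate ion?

[CO3²⁻] = 0.147 mmol/kg

α₂ = 1 / (1 + [H⁺]/K2 + [H⁺]²/(K1K2)) = 1 / (1 + 10^+1.60 + 10^+0.26)
   = 1 / (1 + 39.811 + 1.8197) = 1/42.630 = 0.02346
[CO3²⁻] = α₂ × DIC = 0.02346 × 6.27 = 0.147 mmol/kg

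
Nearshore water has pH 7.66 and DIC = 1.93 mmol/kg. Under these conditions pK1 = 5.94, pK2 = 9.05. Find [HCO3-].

α₁ = 1 / (1 + [H⁺]/K1 + K2/[H⁺]) = 1 / (1 + 10^-1.72 + 10^-1.39)
   = 1 / (1 + 0.019055 + 0.040738) = 1/1.0598 = 0.9436
[HCO3⁻] = α₁ × DIC = 0.9436 × 1.93 = 1.82 mmol/kg

[HCO3⁻] = 1.82 mmol/kg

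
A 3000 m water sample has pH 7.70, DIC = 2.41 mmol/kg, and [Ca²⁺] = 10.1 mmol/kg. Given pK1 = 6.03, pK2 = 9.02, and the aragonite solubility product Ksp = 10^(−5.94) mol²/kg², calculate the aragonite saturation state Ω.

Ω = 0.949

α₂ = 1 / (1 + [H⁺]/K2 + [H⁺]²/(K1K2)) = 1 / (1 + 10^+1.32 + 10^-0.35)
   = 1 / (1 + 20.893 + 0.44668) = 1/22.340 = 0.04476
[CO3²⁻] = α₂ × DIC = 0.04476 × 2.41 = 0.1079 mmol/kg
Ksp = 10^(−5.94) = 1.148×10^-6
Ω = [Ca²⁺][CO3²⁻]/Ksp = (10.1×10^-3)(1.079×10^-4) / 1.148×10^-6 = 0.949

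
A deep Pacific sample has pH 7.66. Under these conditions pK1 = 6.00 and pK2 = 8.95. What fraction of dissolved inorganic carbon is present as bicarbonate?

α₁ = 0.932

α₁ = 1 / (1 + [H⁺]/K1 + K2/[H⁺]) = 1 / (1 + 10^-1.66 + 10^-1.29)
   = 1 / (1 + 0.021878 + 0.051286) = 1/1.0732 = 0.9318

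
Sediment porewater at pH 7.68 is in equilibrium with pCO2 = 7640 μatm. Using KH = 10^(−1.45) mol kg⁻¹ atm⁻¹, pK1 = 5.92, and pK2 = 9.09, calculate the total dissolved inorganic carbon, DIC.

[CO2*] = KH · pCO2 = 10^(−1.45) × 7640×10^-6 = 2.711×10^-4 mol/kg
α₀ = 1/(1 + K1/[H⁺] + K1K2/[H⁺]²) = 1/(1 + 10^+1.76 + 10^+0.35) = 0.01645
DIC = [CO2*]/α₀ = 2.711×10^-4 / 0.01645 = 16.5 mmol/kg

DIC = 16.5 mmol/kg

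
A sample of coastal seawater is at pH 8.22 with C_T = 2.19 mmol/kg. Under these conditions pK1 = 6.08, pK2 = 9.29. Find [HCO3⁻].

[HCO3⁻] = 2.00 mmol/kg

α₁ = 1 / (1 + [H⁺]/K1 + K2/[H⁺]) = 1 / (1 + 10^-2.14 + 10^-1.07)
   = 1 / (1 + 0.0072444 + 0.085114) = 1/1.0924 = 0.9155
[HCO3⁻] = α₁ × DIC = 0.9155 × 2.19 = 2.00 mmol/kg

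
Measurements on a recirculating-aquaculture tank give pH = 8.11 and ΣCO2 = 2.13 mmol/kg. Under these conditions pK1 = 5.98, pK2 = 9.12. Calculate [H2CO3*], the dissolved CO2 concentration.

[CO2*] = 14.3 μmol/kg

α₀ = 1 / (1 + K1/[H⁺] + K1K2/[H⁺]²) = 1 / (1 + 10^+2.13 + 10^+1.12)
   = 1 / (1 + 134.90 + 13.183) = 1/149.08 = 0.006708
[CO2*] = α₀ × DIC = 0.006708 × 2.13 = 0.0143 mmol/kg = 14.3 μmol/kg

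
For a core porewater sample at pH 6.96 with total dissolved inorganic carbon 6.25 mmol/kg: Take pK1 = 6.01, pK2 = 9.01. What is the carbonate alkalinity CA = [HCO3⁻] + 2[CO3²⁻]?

CA = 5.67 mmol/kg

CA = [HCO3⁻] + 2[CO3²⁻] = (α₁ + 2α₂)·DIC
At pH 6.96: [H⁺]/K1 = 10^-0.95 = 0.11220, K2/[H⁺] = 10^-2.05 = 0.0089125
α₁ = 1/(1 + 0.11220 + 0.0089125) = 1/1.1211 = 0.8920; α₂ = α₁·K2/[H⁺] = 0.007950
α₁ + 2α₂ = 0.9079
CA = 0.9079 × 6.25 = 5.67 mmol/kg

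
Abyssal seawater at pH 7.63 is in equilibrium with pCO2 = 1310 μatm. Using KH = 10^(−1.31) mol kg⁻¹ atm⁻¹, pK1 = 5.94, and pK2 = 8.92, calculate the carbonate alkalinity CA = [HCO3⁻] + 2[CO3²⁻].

CA = 3.46 mmol/kg

[CO2*] = KH · pCO2 = 10^(−1.31) × 1310×10^-6 = 6.416×10^-5 mol/kg
α₀ = 1/(1 + K1/[H⁺] + K1K2/[H⁺]²) = 1/(1 + 10^+1.69 + 10^+0.40) = 0.01905
DIC = [CO2*]/α₀ = 6.416×10^-5 / 0.01905 = 3.368 mmol/kg
CA = (α₁ + 2α₂)·DIC = (0.9331 + 2×0.04785) × 3.368 = 3.46 mmol/kg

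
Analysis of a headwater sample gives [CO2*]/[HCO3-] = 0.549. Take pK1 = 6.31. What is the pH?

From K1 = [H⁺][HCO3-]/[CO2*]:  pH = pK1 − log₁₀([CO2*]/[HCO3-])
log₁₀(0.549) = -0.260
pH = 6.31 − (-0.260) = 6.57

pH = 6.57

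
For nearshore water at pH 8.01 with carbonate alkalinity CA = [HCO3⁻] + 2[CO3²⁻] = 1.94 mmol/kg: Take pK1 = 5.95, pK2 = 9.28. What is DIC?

DIC = 1.86 mmol/kg

CA = [HCO3⁻] + 2[CO3²⁻] = (α₁ + 2α₂)·DIC
At pH 8.01: [H⁺]/K1 = 10^-2.06 = 0.0087096, K2/[H⁺] = 10^-1.27 = 0.053703
α₁ = 1/(1 + 0.0087096 + 0.053703) = 1/1.0624 = 0.9413; α₂ = α₁·K2/[H⁺] = 0.05055
α₁ + 2α₂ = 1.0424
DIC = CA / (α₁ + 2α₂) = 1.94 / 1.0424 = 1.86 mmol/kg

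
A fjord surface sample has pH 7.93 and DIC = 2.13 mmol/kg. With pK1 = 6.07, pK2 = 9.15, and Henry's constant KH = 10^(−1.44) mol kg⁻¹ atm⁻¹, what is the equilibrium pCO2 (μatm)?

pCO2 = 754 μatm

α₀ = 1 / (1 + K1/[H⁺] + K1K2/[H⁺]²) = 1 / (1 + 10^+1.86 + 10^+0.64)
   = 1 / (1 + 72.444 + 4.3652) = 1/77.809 = 0.01285
[CO2*] = α₀ × DIC = 0.01285 × 2.13 = 0.02737 mmol/kg
pCO2 = [CO2*]/KH = 2.737×10^-5 / 3.631×10^-2 = 754 μatm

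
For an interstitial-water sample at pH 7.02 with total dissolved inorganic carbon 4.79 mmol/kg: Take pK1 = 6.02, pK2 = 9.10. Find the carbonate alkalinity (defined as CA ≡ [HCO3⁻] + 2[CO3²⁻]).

CA = 4.39 mmol/kg

CA = [HCO3⁻] + 2[CO3²⁻] = (α₁ + 2α₂)·DIC
At pH 7.02: [H⁺]/K1 = 10^-1.00 = 0.10000, K2/[H⁺] = 10^-2.08 = 0.0083176
α₁ = 1/(1 + 0.10000 + 0.0083176) = 1/1.1083 = 0.9023; α₂ = α₁·K2/[H⁺] = 0.007505
α₁ + 2α₂ = 0.9173
CA = 0.9173 × 4.79 = 4.39 mmol/kg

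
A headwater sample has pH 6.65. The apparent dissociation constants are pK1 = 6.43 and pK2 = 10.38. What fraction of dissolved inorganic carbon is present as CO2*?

α₀ = 1 / (1 + K1/[H⁺] + K1K2/[H⁺]²) = 1 / (1 + 10^+0.22 + 10^-3.51)
   = 1 / (1 + 1.6596 + 0.00030903) = 1/2.6599 = 0.3760

α₀ = 0.376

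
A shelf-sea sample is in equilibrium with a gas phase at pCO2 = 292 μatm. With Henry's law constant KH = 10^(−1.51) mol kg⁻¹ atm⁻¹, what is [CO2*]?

KH = 10^(−1.51) = 3.090×10^-2 mol kg⁻¹ atm⁻¹
[CO2*] = KH · pCO2 = 3.090×10^-2 × 292×10^-6 atm = 9.02×10^-6 mol/kg

[CO2*] = 9.02 μmol/kg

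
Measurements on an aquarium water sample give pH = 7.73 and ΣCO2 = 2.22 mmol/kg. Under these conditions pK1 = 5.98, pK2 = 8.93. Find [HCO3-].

[HCO3⁻] = 2.05 mmol/kg

α₁ = 1 / (1 + [H⁺]/K1 + K2/[H⁺]) = 1 / (1 + 10^-1.75 + 10^-1.20)
   = 1 / (1 + 0.017783 + 0.063096) = 1/1.0809 = 0.9252
[HCO3⁻] = α₁ × DIC = 0.9252 × 2.22 = 2.05 mmol/kg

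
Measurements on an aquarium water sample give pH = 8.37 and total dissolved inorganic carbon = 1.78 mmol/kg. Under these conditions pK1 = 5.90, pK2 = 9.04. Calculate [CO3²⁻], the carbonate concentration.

[CO3²⁻] = 0.313 mmol/kg

α₂ = 1 / (1 + [H⁺]/K2 + [H⁺]²/(K1K2)) = 1 / (1 + 10^+0.67 + 10^-1.80)
   = 1 / (1 + 4.6774 + 0.015849) = 1/5.6932 = 0.1756
[CO3²⁻] = α₂ × DIC = 0.1756 × 1.78 = 0.313 mmol/kg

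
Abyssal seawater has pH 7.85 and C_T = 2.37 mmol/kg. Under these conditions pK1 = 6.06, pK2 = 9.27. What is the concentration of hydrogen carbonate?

α₁ = 1 / (1 + [H⁺]/K1 + K2/[H⁺]) = 1 / (1 + 10^-1.79 + 10^-1.42)
   = 1 / (1 + 0.016218 + 0.038019) = 1/1.0542 = 0.9486
[HCO3⁻] = α₁ × DIC = 0.9486 × 2.37 = 2.25 mmol/kg

[HCO3⁻] = 2.25 mmol/kg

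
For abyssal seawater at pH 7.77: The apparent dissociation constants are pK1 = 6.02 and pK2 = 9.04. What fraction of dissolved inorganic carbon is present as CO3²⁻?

α₂ = 0.0501

α₂ = 1 / (1 + [H⁺]/K2 + [H⁺]²/(K1K2)) = 1 / (1 + 10^+1.27 + 10^-0.48)
   = 1 / (1 + 18.621 + 0.33113) = 1/19.952 = 0.05012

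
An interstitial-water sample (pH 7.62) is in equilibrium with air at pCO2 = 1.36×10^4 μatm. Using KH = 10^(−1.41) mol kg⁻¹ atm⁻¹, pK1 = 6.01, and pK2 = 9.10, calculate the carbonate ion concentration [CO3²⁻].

[CO3²⁻] = 0.714 mmol/kg

[CO2*] = KH · pCO2 = 10^(−1.41) × 1.36×10^4×10^-6 = 5.291×10^-4 mol/kg
α₀ = 1/(1 + K1/[H⁺] + K1K2/[H⁺]²) = 1/(1 + 10^+1.61 + 10^+0.13) = 0.02321
DIC = [CO2*]/α₀ = 5.291×10^-4 / 0.02321 = 22.80 mmol/kg
[CO3²⁻] = α₂·DIC; α₂ = 0.03131, so [CO3²⁻] = 0.03131 × 22.80 = 0.714 mmol/kg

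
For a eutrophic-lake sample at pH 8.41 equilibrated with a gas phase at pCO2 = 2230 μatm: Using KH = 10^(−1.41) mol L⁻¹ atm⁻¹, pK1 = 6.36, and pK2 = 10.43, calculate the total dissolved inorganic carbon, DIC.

[CO2*] = KH · pCO2 = 10^(−1.41) × 2230×10^-6 = 8.676×10^-5 mol/L
α₀ = 1/(1 + K1/[H⁺] + K1K2/[H⁺]²) = 1/(1 + 10^+2.05 + 10^+0.03) = 0.008751
DIC = [CO2*]/α₀ = 8.676×10^-5 / 0.008751 = 9.91 mmol/L

DIC = 9.91 mmol/L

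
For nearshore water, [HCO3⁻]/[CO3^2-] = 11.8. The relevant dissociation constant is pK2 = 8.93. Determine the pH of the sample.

From K2 = [H⁺][CO3^2-]/[HCO3⁻]:  pH = pK2 − log₁₀([HCO3⁻]/[CO3^2-])
log₁₀(11.8) = +1.072
pH = 8.93 − (+1.072) = 7.86

pH = 7.86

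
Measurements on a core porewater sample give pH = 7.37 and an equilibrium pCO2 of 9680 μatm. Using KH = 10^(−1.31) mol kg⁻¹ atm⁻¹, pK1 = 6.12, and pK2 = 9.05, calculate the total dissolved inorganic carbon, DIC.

DIC = 9.08 mmol/kg

[CO2*] = KH · pCO2 = 10^(−1.31) × 9680×10^-6 = 4.741×10^-4 mol/kg
α₀ = 1/(1 + K1/[H⁺] + K1K2/[H⁺]²) = 1/(1 + 10^+1.25 + 10^-0.43) = 0.05221
DIC = [CO2*]/α₀ = 4.741×10^-4 / 0.05221 = 9.08 mmol/kg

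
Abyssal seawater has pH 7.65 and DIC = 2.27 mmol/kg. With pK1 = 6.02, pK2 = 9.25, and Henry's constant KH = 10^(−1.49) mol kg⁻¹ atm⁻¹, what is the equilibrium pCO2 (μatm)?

pCO2 = 1570 μatm

α₀ = 1 / (1 + K1/[H⁺] + K1K2/[H⁺]²) = 1 / (1 + 10^+1.63 + 10^+0.03)
   = 1 / (1 + 42.658 + 1.0715) = 1/44.729 = 0.02236
[CO2*] = α₀ × DIC = 0.02236 × 2.27 = 0.05075 mmol/kg
pCO2 = [CO2*]/KH = 5.075×10^-5 / 3.236×10^-2 = 1570 μatm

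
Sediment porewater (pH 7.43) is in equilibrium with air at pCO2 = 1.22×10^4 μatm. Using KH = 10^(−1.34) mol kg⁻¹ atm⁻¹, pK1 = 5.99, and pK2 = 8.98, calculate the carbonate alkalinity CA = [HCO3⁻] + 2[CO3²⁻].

CA = 16.2 mmol/kg

[CO2*] = KH · pCO2 = 10^(−1.34) × 1.22×10^4×10^-6 = 5.576×10^-4 mol/kg
α₀ = 1/(1 + K1/[H⁺] + K1K2/[H⁺]²) = 1/(1 + 10^+1.44 + 10^-0.11) = 0.03411
DIC = [CO2*]/α₀ = 5.576×10^-4 / 0.03411 = 16.35 mmol/kg
CA = (α₁ + 2α₂)·DIC = (0.9394 + 2×0.02648) × 16.35 = 16.2 mmol/kg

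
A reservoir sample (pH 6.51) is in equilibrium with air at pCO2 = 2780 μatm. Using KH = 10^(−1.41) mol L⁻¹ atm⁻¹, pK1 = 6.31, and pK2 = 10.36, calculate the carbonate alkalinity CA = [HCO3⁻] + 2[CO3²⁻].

[CO2*] = KH · pCO2 = 10^(−1.41) × 2780×10^-6 = 1.082×10^-4 mol/L
α₀ = 1/(1 + K1/[H⁺] + K1K2/[H⁺]²) = 1/(1 + 10^+0.20 + 10^-3.65) = 0.3868
DIC = [CO2*]/α₀ = 1.082×10^-4 / 0.3868 = 0.2796 mmol/L
CA = (α₁ + 2α₂)·DIC = (0.6131 + 2×8.660×10^-5) × 0.2796 = 0.171 mmol/L

CA = 0.171 mmol/L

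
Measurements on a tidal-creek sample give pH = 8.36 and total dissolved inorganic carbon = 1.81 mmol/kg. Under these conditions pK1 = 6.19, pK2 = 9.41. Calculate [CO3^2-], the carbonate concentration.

α₂ = 1 / (1 + [H⁺]/K2 + [H⁺]²/(K1K2)) = 1 / (1 + 10^+1.05 + 10^-1.12)
   = 1 / (1 + 11.220 + 0.075858) = 1/12.296 = 0.08133
[CO3²⁻] = α₂ × DIC = 0.08133 × 1.81 = 0.147 mmol/kg

[CO3²⁻] = 0.147 mmol/kg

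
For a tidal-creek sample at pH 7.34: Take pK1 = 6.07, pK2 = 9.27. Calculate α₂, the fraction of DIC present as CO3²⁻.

α₂ = 0.0110

α₂ = 1 / (1 + [H⁺]/K2 + [H⁺]²/(K1K2)) = 1 / (1 + 10^+1.93 + 10^+0.66)
   = 1 / (1 + 85.114 + 4.5709) = 1/90.685 = 0.01103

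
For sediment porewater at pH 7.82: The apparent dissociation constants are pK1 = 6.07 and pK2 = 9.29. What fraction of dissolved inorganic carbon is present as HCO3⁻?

α₁ = 1 / (1 + [H⁺]/K1 + K2/[H⁺]) = 1 / (1 + 10^-1.75 + 10^-1.47)
   = 1 / (1 + 0.017783 + 0.033884) = 1/1.0517 = 0.9509

α₁ = 0.951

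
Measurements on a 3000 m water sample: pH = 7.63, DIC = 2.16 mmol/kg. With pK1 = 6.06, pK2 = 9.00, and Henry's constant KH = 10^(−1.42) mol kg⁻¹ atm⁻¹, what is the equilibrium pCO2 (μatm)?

pCO2 = 1430 μatm

α₀ = 1 / (1 + K1/[H⁺] + K1K2/[H⁺]²) = 1 / (1 + 10^+1.57 + 10^+0.20)
   = 1 / (1 + 37.154 + 1.5849) = 1/39.738 = 0.02516
[CO2*] = α₀ × DIC = 0.02516 × 2.16 = 0.05436 mmol/kg
pCO2 = [CO2*]/KH = 5.436×10^-5 / 3.802×10^-2 = 1430 μatm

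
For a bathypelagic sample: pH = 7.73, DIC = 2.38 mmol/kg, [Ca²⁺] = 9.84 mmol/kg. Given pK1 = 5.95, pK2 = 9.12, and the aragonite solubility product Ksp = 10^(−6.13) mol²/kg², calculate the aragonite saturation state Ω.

α₂ = 1 / (1 + [H⁺]/K2 + [H⁺]²/(K1K2)) = 1 / (1 + 10^+1.39 + 10^-0.39)
   = 1 / (1 + 24.547 + 0.40738) = 1/25.954 = 0.03853
[CO3²⁻] = α₂ × DIC = 0.03853 × 2.38 = 0.09170 mmol/kg
Ksp = 10^(−6.13) = 7.413×10^-7
Ω = [Ca²⁺][CO3²⁻]/Ksp = (9.84×10^-3)(9.170×10^-5) / 7.413×10^-7 = 1.22

Ω = 1.22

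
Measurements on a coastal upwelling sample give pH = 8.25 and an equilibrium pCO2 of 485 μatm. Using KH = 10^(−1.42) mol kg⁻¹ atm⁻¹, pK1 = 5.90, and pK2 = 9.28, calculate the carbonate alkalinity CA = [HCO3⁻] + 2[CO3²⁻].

CA = 4.90 mmol/kg

[CO2*] = KH · pCO2 = 10^(−1.42) × 485×10^-6 = 1.844×10^-5 mol/kg
α₀ = 1/(1 + K1/[H⁺] + K1K2/[H⁺]²) = 1/(1 + 10^+2.35 + 10^+1.32) = 0.004069
DIC = [CO2*]/α₀ = 1.844×10^-5 / 0.004069 = 4.532 mmol/kg
CA = (α₁ + 2α₂)·DIC = (0.9109 + 2×0.08501) × 4.532 = 4.90 mmol/kg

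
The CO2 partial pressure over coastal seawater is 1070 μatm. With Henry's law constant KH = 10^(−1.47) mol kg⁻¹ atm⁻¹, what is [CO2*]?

[CO2*] = 36.3 μmol/kg

KH = 10^(−1.47) = 3.388×10^-2 mol kg⁻¹ atm⁻¹
[CO2*] = KH · pCO2 = 3.388×10^-2 × 1070×10^-6 atm = 3.63×10^-5 mol/kg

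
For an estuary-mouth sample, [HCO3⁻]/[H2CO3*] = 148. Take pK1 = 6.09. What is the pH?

From K1 = [H⁺][HCO3⁻]/[H2CO3*]:  pH = pK1 + log₁₀([HCO3⁻]/[H2CO3*])
log₁₀(148) = +2.170
pH = 6.09 + (+2.170) = 8.26

pH = 8.26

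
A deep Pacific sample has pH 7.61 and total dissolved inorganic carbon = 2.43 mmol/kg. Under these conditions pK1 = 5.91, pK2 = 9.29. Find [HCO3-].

[HCO3⁻] = 2.33 mmol/kg

α₁ = 1 / (1 + [H⁺]/K1 + K2/[H⁺]) = 1 / (1 + 10^-1.70 + 10^-1.68)
   = 1 / (1 + 0.019953 + 0.020893) = 1/1.0408 = 0.9608
[HCO3⁻] = α₁ × DIC = 0.9608 × 2.43 = 2.33 mmol/kg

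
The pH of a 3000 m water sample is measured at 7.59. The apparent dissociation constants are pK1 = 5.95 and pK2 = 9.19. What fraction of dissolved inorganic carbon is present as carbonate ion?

α₂ = 1 / (1 + [H⁺]/K2 + [H⁺]²/(K1K2)) = 1 / (1 + 10^+1.60 + 10^-0.04)
   = 1 / (1 + 39.811 + 0.91201) = 1/41.723 = 0.02397

α₂ = 0.0240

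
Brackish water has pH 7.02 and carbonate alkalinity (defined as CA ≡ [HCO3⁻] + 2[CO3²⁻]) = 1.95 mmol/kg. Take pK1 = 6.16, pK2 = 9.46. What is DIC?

DIC = 2.21 mmol/kg

CA = [HCO3⁻] + 2[CO3²⁻] = (α₁ + 2α₂)·DIC
At pH 7.02: [H⁺]/K1 = 10^-0.86 = 0.13804, K2/[H⁺] = 10^-2.44 = 0.0036308
α₁ = 1/(1 + 0.13804 + 0.0036308) = 1/1.1417 = 0.8759; α₂ = α₁·K2/[H⁺] = 0.003180
α₁ + 2α₂ = 0.8823
DIC = CA / (α₁ + 2α₂) = 1.95 / 0.8823 = 2.21 mmol/kg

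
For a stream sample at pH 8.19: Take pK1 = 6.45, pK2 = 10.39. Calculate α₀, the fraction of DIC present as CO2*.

α₀ = 1 / (1 + K1/[H⁺] + K1K2/[H⁺]²) = 1 / (1 + 10^+1.74 + 10^-0.46)
   = 1 / (1 + 54.954 + 0.34674) = 1/56.301 = 0.01776

α₀ = 0.0178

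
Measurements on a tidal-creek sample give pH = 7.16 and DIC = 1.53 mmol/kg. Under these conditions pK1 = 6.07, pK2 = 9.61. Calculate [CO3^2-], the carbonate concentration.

α₂ = 1 / (1 + [H⁺]/K2 + [H⁺]²/(K1K2)) = 1 / (1 + 10^+2.45 + 10^+1.36)
   = 1 / (1 + 281.84 + 22.909) = 1/305.75 = 0.003271
[CO3²⁻] = α₂ × DIC = 0.003271 × 1.53 = 0.00500 mmol/kg = 5.00 μmol/kg

[CO3²⁻] = 5.00 μmol/kg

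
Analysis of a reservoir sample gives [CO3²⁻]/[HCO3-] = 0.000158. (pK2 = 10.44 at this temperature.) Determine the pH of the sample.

From K2 = [H⁺][CO3²⁻]/[HCO3-]:  pH = pK2 + log₁₀([CO3²⁻]/[HCO3-])
log₁₀(0.000158) = -3.801
pH = 10.44 + (-3.801) = 6.64

pH = 6.64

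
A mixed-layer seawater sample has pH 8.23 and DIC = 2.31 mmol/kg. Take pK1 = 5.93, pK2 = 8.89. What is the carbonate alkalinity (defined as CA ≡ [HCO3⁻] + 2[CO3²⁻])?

CA = [HCO3⁻] + 2[CO3²⁻] = (α₁ + 2α₂)·DIC
At pH 8.23: [H⁺]/K1 = 10^-2.30 = 0.0050119, K2/[H⁺] = 10^-0.66 = 0.21878
α₁ = 1/(1 + 0.0050119 + 0.21878) = 1/1.2238 = 0.8171; α₂ = α₁·K2/[H⁺] = 0.1788
α₁ + 2α₂ = 1.1747
CA = 1.1747 × 2.31 = 2.71 mmol/kg

CA = 2.71 mmol/kg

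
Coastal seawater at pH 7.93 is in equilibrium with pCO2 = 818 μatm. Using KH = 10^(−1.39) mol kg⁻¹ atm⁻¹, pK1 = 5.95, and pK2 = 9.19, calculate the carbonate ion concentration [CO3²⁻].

[CO3²⁻] = 0.175 mmol/kg

[CO2*] = KH · pCO2 = 10^(−1.39) × 818×10^-6 = 3.332×10^-5 mol/kg
α₀ = 1/(1 + K1/[H⁺] + K1K2/[H⁺]²) = 1/(1 + 10^+1.98 + 10^+0.72) = 0.009828
DIC = [CO2*]/α₀ = 3.332×10^-5 / 0.009828 = 3.391 mmol/kg
[CO3²⁻] = α₂·DIC; α₂ = 0.05158, so [CO3²⁻] = 0.05158 × 3.391 = 0.175 mmol/kg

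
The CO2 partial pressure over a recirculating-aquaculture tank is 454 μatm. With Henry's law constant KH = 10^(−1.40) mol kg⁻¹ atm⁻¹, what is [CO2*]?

[CO2*] = 18.1 μmol/kg

KH = 10^(−1.40) = 3.981×10^-2 mol kg⁻¹ atm⁻¹
[CO2*] = KH · pCO2 = 3.981×10^-2 × 454×10^-6 atm = 1.81×10^-5 mol/kg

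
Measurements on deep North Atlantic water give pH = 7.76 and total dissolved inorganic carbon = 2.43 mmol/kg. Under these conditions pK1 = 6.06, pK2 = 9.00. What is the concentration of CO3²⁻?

α₂ = 1 / (1 + [H⁺]/K2 + [H⁺]²/(K1K2)) = 1 / (1 + 10^+1.24 + 10^-0.46)
   = 1 / (1 + 17.378 + 0.34674) = 1/18.725 = 0.05341
[CO3²⁻] = α₂ × DIC = 0.05341 × 2.43 = 0.130 mmol/kg

[CO3²⁻] = 0.130 mmol/kg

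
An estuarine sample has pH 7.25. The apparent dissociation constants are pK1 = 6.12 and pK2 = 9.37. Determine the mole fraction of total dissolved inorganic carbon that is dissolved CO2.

α₀ = 1 / (1 + K1/[H⁺] + K1K2/[H⁺]²) = 1 / (1 + 10^+1.13 + 10^-0.99)
   = 1 / (1 + 13.490 + 0.10233) = 1/14.592 = 0.06853

α₀ = 0.0685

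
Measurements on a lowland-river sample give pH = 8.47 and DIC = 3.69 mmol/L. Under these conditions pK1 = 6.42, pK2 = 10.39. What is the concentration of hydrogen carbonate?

[HCO3⁻] = 3.61 mmol/L

α₁ = 1 / (1 + [H⁺]/K1 + K2/[H⁺]) = 1 / (1 + 10^-2.05 + 10^-1.92)
   = 1 / (1 + 0.0089125 + 0.012023) = 1/1.0209 = 0.9795
[HCO3⁻] = α₁ × DIC = 0.9795 × 3.69 = 3.61 mmol/L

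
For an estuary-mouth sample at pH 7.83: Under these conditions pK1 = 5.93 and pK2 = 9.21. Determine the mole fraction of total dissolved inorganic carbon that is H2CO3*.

α₀ = 1 / (1 + K1/[H⁺] + K1K2/[H⁺]²) = 1 / (1 + 10^+1.90 + 10^+0.52)
   = 1 / (1 + 79.433 + 3.3113) = 1/83.744 = 0.01194

α₀ = 0.0119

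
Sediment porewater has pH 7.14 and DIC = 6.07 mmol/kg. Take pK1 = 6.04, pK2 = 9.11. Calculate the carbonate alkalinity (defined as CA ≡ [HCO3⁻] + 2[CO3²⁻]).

CA = [HCO3⁻] + 2[CO3²⁻] = (α₁ + 2α₂)·DIC
At pH 7.14: [H⁺]/K1 = 10^-1.10 = 0.079433, K2/[H⁺] = 10^-1.97 = 0.010715
α₁ = 1/(1 + 0.079433 + 0.010715) = 1/1.0901 = 0.9173; α₂ = α₁·K2/[H⁺] = 0.009829
α₁ + 2α₂ = 0.9370
CA = 0.9370 × 6.07 = 5.69 mmol/kg

CA = 5.69 mmol/kg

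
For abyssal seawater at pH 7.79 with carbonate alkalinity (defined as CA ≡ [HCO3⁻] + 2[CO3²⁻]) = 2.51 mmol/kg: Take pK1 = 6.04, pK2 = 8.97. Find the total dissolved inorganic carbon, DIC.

CA = [HCO3⁻] + 2[CO3²⁻] = (α₁ + 2α₂)·DIC
At pH 7.79: [H⁺]/K1 = 10^-1.75 = 0.017783, K2/[H⁺] = 10^-1.18 = 0.066069
α₁ = 1/(1 + 0.017783 + 0.066069) = 1/1.0839 = 0.9226; α₂ = α₁·K2/[H⁺] = 0.06096
α₁ + 2α₂ = 1.0446
DIC = CA / (α₁ + 2α₂) = 2.51 / 1.0446 = 2.40 mmol/kg

DIC = 2.40 mmol/kg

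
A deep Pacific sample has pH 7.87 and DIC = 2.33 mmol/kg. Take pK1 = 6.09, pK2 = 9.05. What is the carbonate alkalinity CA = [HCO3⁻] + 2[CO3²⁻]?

CA = [HCO3⁻] + 2[CO3²⁻] = (α₁ + 2α₂)·DIC
At pH 7.87: [H⁺]/K1 = 10^-1.78 = 0.016596, K2/[H⁺] = 10^-1.18 = 0.066069
α₁ = 1/(1 + 0.016596 + 0.066069) = 1/1.0827 = 0.9236; α₂ = α₁·K2/[H⁺] = 0.06102
α₁ + 2α₂ = 1.0457
CA = 1.0457 × 2.33 = 2.44 mmol/kg

CA = 2.44 mmol/kg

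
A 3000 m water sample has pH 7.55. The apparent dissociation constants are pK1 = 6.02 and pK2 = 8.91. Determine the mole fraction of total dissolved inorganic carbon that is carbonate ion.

α₂ = 1 / (1 + [H⁺]/K2 + [H⁺]²/(K1K2)) = 1 / (1 + 10^+1.36 + 10^-0.17)
   = 1 / (1 + 22.909 + 0.67608) = 1/24.585 = 0.04068

α₂ = 0.0407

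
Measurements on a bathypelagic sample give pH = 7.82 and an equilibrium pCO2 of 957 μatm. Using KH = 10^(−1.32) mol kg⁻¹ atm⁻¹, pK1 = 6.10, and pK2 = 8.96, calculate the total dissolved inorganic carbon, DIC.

[CO2*] = KH · pCO2 = 10^(−1.32) × 957×10^-6 = 4.580×10^-5 mol/kg
α₀ = 1/(1 + K1/[H⁺] + K1K2/[H⁺]²) = 1/(1 + 10^+1.72 + 10^+0.58) = 0.01746
DIC = [CO2*]/α₀ = 4.580×10^-5 / 0.01746 = 2.62 mmol/kg

DIC = 2.62 mmol/kg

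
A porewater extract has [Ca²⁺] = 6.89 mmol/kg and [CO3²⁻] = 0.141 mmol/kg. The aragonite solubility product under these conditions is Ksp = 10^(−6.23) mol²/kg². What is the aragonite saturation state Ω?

Ksp = 10^(−6.23) = 5.888×10^-7
Ω = [Ca²⁺][CO3²⁻]/Ksp = (6.89×10^-3)(0.141×10^-3) / 5.888×10^-7 = 1.65

Ω = 1.65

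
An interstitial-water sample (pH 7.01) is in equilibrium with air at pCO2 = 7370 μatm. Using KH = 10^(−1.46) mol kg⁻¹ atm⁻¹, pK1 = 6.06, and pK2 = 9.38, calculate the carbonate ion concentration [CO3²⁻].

[CO2*] = KH · pCO2 = 10^(−1.46) × 7370×10^-6 = 2.555×10^-4 mol/kg
α₀ = 1/(1 + K1/[H⁺] + K1K2/[H⁺]²) = 1/(1 + 10^+0.95 + 10^-1.42) = 0.1005
DIC = [CO2*]/α₀ = 2.555×10^-4 / 0.1005 = 2.543 mmol/kg
[CO3²⁻] = α₂·DIC; α₂ = 0.003821, so [CO3²⁻] = 0.003821 × 2.543 = 0.00972 mmol/kg = 9.72 μmol/kg

[CO3²⁻] = 9.72 μmol/kg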